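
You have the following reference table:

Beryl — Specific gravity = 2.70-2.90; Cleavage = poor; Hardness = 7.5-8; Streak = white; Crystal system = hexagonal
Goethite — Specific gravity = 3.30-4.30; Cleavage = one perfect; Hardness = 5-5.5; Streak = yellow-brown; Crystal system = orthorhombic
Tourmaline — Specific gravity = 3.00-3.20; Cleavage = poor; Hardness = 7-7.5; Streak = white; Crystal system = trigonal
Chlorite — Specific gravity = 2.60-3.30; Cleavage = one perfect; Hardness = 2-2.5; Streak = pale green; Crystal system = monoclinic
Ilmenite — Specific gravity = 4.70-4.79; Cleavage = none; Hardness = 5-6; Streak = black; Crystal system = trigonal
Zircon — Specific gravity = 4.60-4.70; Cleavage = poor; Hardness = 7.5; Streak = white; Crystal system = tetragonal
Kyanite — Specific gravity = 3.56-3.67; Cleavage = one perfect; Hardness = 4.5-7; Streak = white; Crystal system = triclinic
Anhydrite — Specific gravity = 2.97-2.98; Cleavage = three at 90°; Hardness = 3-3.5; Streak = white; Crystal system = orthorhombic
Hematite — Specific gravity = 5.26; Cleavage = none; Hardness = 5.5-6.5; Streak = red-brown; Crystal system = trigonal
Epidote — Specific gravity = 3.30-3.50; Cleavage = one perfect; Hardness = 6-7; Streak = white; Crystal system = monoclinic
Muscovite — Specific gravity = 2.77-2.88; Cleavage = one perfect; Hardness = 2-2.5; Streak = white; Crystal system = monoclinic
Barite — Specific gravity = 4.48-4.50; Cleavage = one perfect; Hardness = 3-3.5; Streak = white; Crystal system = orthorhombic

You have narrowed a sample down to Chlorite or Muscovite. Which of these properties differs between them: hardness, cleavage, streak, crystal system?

streak

Hardness: both 2-2.5 — identical.
Cleavage: both one perfect — identical.
Streak: Chlorite pale green, Muscovite white — these differ.
Crystal system: both monoclinic — identical.
Streak is the diagnostic property here.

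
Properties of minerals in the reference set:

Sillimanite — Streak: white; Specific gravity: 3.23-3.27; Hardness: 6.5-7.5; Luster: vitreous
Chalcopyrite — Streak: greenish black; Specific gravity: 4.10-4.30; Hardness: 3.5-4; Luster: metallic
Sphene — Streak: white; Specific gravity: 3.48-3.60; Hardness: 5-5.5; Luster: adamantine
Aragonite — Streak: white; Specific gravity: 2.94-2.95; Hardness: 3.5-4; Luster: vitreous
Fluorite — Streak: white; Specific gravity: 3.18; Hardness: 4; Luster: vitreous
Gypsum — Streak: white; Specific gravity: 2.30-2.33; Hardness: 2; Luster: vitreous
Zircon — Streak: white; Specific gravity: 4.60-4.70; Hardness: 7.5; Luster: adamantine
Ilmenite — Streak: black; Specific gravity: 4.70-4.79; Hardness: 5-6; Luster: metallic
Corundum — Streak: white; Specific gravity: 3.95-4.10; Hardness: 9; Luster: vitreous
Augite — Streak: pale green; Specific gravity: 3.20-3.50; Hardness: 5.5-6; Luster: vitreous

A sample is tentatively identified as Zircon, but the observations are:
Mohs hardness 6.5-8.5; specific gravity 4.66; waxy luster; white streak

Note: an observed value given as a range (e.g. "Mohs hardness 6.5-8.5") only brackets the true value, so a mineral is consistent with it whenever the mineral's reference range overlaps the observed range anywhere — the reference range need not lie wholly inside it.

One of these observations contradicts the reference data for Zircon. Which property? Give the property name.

Mohs hardness 6.5-8.5: Zircon has hardness 7.5 — consistent.
Specific gravity 4.66: Zircon has SG 4.60-4.70 — consistent.
Waxy luster: Zircon has adamantine luster — inconsistent.
White streak: Zircon has white streak — consistent.
Only the luster is inconsistent.

luster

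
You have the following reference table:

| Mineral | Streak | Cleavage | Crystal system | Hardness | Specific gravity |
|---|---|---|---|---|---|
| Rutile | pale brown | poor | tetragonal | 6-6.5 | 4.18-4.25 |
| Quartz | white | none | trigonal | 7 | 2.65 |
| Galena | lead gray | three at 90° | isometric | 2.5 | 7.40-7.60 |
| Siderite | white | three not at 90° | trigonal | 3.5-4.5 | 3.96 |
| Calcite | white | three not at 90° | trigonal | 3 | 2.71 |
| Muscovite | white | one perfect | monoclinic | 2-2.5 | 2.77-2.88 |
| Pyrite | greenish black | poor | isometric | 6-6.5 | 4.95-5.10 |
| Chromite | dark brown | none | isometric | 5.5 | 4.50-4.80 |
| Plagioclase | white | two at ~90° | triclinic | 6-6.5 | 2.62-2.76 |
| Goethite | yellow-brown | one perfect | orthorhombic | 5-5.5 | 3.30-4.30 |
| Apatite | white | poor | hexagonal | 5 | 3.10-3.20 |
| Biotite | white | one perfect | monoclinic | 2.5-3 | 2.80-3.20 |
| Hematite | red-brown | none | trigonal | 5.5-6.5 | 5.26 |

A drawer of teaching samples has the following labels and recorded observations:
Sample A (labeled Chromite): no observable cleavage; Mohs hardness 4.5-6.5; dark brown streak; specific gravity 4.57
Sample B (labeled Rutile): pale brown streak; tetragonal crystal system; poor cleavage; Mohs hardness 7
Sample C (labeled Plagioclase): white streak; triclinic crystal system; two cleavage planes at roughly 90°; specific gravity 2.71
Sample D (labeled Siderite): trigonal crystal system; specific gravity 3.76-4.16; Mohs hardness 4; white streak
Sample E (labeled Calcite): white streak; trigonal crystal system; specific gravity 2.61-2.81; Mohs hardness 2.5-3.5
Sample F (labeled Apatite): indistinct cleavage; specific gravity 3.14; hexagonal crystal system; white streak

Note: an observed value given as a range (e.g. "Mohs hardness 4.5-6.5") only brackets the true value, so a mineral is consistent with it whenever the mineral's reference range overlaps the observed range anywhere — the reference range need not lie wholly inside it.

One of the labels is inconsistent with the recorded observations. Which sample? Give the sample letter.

Sample A: nothing contradicts Chromite.
Sample B: Rutile has hardness 6-6.5, but the record shows Mohs hardness 7 — this label is wrong.
Sample C: nothing contradicts Plagioclase.
Sample D: nothing contradicts Siderite.
Sample E: nothing contradicts Calcite.
Sample F: nothing contradicts Apatite.
The mislabeled specimen is B.

B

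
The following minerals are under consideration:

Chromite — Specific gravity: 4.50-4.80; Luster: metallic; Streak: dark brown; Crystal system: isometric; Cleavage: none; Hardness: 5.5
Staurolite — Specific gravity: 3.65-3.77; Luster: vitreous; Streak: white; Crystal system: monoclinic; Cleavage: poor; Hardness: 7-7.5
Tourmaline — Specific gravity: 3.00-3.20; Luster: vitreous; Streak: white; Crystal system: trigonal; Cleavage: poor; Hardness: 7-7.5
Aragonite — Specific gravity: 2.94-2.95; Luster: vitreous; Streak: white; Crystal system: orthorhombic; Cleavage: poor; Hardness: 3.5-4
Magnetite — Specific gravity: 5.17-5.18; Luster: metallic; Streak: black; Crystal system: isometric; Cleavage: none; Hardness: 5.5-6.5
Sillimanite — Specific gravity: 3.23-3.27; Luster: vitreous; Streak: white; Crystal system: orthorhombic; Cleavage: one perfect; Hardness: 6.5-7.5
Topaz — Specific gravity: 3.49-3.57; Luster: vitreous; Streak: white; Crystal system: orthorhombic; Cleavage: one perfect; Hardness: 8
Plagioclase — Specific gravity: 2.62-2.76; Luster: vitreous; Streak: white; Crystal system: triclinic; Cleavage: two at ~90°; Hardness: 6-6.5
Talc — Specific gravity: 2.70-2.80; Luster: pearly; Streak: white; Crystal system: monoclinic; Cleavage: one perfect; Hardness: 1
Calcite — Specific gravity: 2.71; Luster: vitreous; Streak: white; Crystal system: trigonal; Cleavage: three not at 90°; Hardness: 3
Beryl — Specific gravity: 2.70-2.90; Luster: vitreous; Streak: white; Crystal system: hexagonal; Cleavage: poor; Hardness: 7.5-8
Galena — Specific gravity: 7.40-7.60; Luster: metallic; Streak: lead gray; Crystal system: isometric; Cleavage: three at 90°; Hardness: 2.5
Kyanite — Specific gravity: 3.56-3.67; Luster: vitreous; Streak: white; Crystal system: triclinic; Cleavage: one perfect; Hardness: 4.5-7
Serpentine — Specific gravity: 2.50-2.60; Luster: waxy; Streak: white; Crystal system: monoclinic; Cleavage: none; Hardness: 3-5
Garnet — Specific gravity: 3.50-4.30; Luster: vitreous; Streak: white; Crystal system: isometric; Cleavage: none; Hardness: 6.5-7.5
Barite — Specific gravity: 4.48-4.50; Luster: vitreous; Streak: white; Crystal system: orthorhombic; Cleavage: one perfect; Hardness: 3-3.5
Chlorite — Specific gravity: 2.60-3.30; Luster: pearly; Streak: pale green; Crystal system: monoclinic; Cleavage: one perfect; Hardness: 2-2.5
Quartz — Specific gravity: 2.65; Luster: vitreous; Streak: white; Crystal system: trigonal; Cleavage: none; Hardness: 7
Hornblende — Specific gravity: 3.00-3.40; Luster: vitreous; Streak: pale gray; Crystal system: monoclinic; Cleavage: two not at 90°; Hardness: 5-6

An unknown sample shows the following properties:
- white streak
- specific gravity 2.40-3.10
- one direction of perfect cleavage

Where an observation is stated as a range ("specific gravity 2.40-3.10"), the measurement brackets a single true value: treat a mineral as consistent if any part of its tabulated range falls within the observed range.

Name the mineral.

White streak eliminates Chromite, Magnetite, Galena, Chlorite, Hornblende.
Specific gravity 2.40-3.10 eliminates Staurolite, Sillimanite, Topaz, Kyanite, Garnet, Barite.
One direction of perfect cleavage — leaves Talc.
Only Talc satisfies all observations.

Talc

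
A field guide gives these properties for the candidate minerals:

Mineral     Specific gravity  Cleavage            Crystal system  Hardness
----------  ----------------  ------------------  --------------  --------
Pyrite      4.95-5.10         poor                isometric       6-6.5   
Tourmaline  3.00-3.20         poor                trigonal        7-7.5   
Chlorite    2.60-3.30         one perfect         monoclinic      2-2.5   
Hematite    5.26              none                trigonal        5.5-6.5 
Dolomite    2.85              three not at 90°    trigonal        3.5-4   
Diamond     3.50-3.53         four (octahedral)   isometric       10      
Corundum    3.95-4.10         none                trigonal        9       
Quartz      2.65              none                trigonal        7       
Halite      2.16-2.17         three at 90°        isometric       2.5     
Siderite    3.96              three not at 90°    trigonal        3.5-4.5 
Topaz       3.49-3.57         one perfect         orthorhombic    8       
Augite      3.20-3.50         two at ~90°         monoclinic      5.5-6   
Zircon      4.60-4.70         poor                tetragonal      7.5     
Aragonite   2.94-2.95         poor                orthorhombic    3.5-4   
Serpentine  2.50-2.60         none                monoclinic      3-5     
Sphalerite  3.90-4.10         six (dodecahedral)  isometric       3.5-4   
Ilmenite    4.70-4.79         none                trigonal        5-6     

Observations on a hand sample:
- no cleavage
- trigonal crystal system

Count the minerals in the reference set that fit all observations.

4

No cleavage: narrows the field to Hematite, Corundum, Quartz, Serpentine, Ilmenite.
Trigonal crystal system excludes Serpentine.
Consistent with every observation: Corundum, Hematite, Ilmenite, Quartz.
That is 4 minerals.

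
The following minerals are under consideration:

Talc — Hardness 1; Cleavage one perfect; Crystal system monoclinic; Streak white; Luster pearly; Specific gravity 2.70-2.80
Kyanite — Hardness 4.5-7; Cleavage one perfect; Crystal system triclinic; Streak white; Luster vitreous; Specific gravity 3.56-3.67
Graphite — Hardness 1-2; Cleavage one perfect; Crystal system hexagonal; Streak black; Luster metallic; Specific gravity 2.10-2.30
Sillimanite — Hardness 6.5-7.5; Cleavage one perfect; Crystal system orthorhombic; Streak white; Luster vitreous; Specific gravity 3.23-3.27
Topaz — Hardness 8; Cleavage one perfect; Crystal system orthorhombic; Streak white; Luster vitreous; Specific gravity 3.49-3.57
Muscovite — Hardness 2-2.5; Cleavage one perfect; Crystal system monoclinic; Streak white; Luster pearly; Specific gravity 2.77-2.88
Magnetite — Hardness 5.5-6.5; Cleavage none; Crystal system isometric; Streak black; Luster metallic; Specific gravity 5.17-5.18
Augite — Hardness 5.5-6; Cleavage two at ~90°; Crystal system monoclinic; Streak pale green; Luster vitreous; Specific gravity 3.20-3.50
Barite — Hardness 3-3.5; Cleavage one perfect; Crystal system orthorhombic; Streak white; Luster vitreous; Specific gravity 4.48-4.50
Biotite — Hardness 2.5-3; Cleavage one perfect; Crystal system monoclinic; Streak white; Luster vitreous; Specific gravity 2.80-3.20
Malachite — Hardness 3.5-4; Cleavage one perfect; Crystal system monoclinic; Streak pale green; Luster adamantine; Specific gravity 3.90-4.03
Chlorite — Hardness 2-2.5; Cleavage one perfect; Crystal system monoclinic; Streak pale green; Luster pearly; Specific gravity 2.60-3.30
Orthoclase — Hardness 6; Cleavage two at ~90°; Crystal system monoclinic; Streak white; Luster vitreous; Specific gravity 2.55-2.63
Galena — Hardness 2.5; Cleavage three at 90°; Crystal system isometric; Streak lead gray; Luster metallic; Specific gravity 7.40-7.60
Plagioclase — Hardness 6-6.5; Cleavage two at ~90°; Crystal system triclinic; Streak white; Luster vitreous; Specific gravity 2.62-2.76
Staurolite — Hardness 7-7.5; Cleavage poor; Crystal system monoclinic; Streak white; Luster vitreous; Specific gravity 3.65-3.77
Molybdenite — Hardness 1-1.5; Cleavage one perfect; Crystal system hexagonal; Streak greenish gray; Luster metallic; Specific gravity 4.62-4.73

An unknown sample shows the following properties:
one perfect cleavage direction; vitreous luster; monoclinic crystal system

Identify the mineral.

Biotite

One perfect cleavage direction excludes Magnetite, Augite, Orthoclase, Galena, Plagioclase, Staurolite.
Vitreous luster: narrows the field to Kyanite, Sillimanite, Topaz, Barite, Biotite.
Monoclinic crystal system: only Biotite remains.
Only Biotite satisfies all observations.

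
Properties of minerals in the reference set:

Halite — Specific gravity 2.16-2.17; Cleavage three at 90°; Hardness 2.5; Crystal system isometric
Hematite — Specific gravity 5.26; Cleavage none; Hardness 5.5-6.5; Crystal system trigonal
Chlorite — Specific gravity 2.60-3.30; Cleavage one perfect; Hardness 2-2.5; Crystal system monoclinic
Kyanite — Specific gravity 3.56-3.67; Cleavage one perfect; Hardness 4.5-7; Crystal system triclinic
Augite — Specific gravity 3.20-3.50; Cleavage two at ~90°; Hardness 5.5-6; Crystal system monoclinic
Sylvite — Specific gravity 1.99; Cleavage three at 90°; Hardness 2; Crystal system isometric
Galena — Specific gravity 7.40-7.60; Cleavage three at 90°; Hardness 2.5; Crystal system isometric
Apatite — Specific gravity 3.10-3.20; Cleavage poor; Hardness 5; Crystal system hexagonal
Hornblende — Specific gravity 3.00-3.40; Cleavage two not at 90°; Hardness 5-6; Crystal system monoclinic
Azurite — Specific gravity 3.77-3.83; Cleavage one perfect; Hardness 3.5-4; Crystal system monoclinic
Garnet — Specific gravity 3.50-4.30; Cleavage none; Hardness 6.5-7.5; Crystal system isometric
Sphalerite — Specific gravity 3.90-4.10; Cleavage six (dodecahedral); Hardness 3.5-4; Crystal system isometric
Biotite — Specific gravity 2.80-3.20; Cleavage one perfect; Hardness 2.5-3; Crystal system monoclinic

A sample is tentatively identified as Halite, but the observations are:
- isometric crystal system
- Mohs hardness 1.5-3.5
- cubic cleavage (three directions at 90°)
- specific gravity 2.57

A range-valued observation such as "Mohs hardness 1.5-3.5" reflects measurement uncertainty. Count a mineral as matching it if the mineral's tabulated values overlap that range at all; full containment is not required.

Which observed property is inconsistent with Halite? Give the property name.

Isometric crystal system: Halite has isometric system — agrees.
Mohs hardness 1.5-3.5: Halite has hardness 2.5 — agrees.
Cubic cleavage (three directions at 90°): Halite has cleavage three at 90° — agrees.
Specific gravity 2.57: Halite has SG 2.16-2.17 — does not match.
Everything matches except the specific gravity.

specific gravity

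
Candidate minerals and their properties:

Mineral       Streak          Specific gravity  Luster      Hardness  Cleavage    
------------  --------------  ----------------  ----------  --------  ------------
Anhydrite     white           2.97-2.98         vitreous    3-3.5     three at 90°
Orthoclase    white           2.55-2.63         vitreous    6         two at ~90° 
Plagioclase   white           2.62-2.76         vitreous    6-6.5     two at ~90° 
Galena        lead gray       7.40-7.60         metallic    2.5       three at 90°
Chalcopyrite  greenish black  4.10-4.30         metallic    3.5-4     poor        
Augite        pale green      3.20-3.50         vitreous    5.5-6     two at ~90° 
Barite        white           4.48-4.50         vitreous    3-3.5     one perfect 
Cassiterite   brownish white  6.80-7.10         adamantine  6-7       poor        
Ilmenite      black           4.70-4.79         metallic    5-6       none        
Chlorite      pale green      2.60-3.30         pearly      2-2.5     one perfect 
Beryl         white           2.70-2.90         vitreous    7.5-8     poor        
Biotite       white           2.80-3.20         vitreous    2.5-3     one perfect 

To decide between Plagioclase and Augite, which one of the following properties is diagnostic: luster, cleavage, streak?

streak

Luster: both vitreous — identical.
Cleavage: both two at ~90° — identical.
Streak: Plagioclase white, Augite pale green — these differ.
Of the listed properties, streak is the one that separates them.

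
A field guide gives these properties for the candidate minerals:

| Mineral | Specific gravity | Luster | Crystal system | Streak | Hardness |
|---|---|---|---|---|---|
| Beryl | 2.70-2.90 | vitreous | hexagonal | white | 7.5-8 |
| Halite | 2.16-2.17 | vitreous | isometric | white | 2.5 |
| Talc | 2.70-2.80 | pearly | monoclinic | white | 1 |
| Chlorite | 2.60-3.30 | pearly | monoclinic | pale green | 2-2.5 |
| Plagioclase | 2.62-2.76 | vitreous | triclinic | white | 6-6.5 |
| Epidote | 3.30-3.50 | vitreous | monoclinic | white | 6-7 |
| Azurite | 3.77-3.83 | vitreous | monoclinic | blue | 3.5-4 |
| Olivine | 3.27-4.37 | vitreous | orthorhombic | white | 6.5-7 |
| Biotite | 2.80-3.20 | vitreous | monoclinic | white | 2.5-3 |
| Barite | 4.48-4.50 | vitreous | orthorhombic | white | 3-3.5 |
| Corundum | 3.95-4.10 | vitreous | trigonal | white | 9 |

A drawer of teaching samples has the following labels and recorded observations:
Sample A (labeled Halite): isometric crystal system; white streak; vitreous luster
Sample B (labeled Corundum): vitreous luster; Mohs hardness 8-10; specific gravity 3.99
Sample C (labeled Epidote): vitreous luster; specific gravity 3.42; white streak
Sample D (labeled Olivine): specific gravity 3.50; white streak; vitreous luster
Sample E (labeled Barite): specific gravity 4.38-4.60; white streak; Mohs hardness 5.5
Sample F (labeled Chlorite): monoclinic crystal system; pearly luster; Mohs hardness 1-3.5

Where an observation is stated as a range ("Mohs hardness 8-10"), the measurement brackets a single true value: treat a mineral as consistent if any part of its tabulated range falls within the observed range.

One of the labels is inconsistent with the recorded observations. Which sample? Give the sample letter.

E

Sample A: nothing contradicts Halite.
Sample B: nothing contradicts Corundum.
Sample C: nothing contradicts Epidote.
Sample D: nothing contradicts Olivine.
Sample E: Barite has hardness 3-3.5, but the record shows Mohs hardness 5.5 — this label is wrong.
Sample F: nothing contradicts Chlorite.
Sample E is the mislabeled one.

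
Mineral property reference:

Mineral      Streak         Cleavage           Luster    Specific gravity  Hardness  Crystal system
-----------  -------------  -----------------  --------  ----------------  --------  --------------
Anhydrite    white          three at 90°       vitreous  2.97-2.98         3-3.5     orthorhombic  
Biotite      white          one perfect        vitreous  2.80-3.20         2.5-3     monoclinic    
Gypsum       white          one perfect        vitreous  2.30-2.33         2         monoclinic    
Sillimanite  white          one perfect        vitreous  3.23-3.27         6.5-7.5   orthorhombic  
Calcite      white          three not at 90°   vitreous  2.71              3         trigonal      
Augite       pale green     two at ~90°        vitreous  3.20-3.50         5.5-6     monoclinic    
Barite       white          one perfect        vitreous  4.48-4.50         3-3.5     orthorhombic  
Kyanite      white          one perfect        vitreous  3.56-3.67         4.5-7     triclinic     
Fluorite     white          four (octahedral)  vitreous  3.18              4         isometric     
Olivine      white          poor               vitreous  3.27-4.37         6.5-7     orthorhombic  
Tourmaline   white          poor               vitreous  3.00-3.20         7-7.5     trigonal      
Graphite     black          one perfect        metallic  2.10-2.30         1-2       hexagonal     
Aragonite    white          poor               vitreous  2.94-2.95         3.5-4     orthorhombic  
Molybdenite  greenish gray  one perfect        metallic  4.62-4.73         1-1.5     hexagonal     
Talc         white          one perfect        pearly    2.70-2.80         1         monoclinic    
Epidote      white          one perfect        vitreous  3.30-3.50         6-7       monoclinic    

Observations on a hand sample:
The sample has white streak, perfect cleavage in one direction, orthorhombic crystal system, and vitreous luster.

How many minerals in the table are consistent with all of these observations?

White streak eliminates Augite, Graphite, Molybdenite.
Perfect cleavage in one direction is inconsistent with Anhydrite, Calcite, Fluorite, Olivine, Tourmaline, Aragonite.
Orthorhombic crystal system: Sillimanite, Barite remain.
Vitreous luster: consistent with all remaining minerals.
Remaining candidates: Barite, Sillimanite.
That is 2 minerals.

2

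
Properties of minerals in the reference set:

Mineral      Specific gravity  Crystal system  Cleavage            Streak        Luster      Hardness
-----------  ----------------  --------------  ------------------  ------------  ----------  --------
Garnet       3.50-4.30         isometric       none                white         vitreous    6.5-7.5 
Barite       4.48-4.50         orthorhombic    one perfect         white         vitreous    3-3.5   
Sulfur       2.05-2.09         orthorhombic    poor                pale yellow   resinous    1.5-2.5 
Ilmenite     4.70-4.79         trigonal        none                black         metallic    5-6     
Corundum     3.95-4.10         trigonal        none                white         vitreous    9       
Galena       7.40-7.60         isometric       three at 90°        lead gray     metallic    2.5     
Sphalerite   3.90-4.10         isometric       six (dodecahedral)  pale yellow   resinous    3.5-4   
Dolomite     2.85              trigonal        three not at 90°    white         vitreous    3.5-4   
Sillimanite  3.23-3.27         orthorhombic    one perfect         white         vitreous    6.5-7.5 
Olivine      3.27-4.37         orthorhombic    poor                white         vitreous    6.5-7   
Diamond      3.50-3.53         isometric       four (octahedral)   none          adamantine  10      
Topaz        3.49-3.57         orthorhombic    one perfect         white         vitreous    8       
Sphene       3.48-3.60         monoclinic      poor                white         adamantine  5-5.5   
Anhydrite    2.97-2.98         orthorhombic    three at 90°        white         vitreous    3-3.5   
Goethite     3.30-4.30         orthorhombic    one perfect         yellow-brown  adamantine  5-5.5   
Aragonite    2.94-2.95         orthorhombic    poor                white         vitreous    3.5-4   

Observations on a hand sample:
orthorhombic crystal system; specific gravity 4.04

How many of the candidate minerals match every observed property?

Orthorhombic crystal system: narrows the field to Barite, Sulfur, Sillimanite, Olivine, Topaz, Anhydrite, Goethite, Aragonite.
Specific gravity 4.04: leaves Olivine, Goethite.
Consistent with every observation: Goethite, Olivine.
That is 2 minerals.

2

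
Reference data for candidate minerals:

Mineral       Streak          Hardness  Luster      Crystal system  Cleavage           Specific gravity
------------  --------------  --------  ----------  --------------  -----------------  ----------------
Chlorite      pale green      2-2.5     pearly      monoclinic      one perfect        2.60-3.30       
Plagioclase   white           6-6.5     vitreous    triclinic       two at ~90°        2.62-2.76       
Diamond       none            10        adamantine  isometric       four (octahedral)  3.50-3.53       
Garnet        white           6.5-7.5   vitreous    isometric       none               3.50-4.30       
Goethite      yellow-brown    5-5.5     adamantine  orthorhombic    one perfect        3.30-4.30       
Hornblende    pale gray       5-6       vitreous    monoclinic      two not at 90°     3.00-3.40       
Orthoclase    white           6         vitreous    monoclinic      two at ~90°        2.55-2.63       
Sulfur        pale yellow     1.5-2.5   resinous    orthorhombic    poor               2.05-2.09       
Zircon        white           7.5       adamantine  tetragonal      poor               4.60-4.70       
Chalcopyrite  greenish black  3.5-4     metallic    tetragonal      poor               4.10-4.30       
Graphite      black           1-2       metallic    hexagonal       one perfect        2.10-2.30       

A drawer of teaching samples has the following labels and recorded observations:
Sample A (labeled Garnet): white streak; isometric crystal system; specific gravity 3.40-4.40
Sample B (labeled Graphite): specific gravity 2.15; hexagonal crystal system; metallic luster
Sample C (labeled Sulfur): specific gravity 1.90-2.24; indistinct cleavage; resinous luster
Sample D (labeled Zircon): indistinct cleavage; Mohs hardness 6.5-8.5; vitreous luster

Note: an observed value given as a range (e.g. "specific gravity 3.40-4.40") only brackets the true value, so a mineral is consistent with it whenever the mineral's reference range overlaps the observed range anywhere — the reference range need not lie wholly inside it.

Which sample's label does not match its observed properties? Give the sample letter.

D

Sample A: nothing contradicts Garnet.
Sample B: nothing contradicts Graphite.
Sample C: nothing contradicts Sulfur.
Sample D: vitreous luster is outside the reference for Zircon (adamantine luster) — mislabeled.
Sample D is the mislabeled one.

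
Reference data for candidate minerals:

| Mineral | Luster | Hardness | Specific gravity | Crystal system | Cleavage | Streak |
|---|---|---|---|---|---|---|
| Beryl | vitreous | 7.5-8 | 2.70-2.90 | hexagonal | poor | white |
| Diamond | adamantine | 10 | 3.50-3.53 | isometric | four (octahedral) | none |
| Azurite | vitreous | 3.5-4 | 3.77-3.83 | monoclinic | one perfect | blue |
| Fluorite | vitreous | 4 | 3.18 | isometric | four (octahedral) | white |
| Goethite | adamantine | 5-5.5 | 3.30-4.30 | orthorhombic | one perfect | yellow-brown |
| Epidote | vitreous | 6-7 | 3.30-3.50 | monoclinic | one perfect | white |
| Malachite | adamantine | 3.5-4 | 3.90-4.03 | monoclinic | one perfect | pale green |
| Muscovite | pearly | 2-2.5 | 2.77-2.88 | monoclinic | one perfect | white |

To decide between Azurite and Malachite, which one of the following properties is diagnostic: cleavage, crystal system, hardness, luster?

Cleavage: both one perfect — identical.
Crystal system: both monoclinic — identical.
Hardness: both 3.5-4 — identical.
Luster: Azurite vitreous, Malachite adamantine — these differ.
Of the listed properties, luster is the one that separates them.

luster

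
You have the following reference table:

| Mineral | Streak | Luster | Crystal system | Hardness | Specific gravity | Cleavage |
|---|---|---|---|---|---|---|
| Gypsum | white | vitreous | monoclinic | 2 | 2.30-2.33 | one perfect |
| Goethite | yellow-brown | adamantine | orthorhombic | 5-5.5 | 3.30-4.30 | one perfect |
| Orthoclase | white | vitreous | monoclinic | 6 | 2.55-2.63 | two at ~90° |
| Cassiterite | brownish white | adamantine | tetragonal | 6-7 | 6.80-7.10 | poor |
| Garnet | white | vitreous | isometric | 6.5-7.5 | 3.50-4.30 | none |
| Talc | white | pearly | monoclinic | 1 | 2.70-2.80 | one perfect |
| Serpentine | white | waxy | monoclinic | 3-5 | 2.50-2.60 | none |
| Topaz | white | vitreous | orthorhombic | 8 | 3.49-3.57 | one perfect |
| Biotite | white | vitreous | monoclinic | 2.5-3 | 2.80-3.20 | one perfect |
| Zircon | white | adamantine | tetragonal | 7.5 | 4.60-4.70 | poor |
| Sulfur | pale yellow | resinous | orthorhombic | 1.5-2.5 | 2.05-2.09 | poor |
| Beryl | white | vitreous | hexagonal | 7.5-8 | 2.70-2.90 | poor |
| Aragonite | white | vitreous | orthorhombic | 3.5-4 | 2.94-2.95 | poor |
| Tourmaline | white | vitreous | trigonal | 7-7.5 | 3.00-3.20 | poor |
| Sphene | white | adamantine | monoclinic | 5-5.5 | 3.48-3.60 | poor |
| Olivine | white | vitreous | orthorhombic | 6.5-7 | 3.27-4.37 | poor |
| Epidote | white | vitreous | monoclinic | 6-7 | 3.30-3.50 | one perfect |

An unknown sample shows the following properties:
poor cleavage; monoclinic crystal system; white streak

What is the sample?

Sphene

Poor cleavage: narrows the field to Cassiterite, Zircon, Sulfur, Beryl, Aragonite, Tourmaline, Sphene, Olivine.
Monoclinic crystal system: leaves Sphene.
White streak: every remaining candidate is consistent.
Sphene is the sole remaining match.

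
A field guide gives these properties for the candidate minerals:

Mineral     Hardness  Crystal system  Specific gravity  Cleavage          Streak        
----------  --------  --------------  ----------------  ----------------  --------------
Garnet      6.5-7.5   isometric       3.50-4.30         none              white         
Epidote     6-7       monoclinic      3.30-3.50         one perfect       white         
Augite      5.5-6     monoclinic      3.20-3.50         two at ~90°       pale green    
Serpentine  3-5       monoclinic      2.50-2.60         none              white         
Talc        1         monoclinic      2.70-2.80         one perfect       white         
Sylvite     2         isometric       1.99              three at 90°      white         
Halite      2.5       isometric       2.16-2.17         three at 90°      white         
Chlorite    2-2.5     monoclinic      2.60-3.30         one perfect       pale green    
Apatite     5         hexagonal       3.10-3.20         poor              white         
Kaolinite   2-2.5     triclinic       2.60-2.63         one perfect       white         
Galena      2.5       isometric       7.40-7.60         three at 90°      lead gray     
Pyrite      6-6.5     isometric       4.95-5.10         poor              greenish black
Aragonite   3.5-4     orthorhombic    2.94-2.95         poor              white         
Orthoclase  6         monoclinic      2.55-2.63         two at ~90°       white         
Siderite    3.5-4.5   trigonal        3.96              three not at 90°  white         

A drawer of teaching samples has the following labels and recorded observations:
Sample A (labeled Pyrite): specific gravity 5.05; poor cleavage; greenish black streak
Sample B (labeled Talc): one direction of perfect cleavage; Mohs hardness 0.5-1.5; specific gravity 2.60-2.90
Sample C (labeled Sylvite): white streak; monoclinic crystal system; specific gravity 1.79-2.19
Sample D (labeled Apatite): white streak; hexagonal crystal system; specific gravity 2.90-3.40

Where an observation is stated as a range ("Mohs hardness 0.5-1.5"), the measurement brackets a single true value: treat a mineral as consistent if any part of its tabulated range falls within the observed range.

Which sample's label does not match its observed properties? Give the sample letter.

Sample A: all recorded properties match Pyrite.
Sample B: all recorded properties match Talc.
Sample C: monoclinic crystal system is outside the reference for Sylvite (isometric system) — mislabeled.
Sample D: all recorded properties match Apatite.
The mislabeled specimen is C.

C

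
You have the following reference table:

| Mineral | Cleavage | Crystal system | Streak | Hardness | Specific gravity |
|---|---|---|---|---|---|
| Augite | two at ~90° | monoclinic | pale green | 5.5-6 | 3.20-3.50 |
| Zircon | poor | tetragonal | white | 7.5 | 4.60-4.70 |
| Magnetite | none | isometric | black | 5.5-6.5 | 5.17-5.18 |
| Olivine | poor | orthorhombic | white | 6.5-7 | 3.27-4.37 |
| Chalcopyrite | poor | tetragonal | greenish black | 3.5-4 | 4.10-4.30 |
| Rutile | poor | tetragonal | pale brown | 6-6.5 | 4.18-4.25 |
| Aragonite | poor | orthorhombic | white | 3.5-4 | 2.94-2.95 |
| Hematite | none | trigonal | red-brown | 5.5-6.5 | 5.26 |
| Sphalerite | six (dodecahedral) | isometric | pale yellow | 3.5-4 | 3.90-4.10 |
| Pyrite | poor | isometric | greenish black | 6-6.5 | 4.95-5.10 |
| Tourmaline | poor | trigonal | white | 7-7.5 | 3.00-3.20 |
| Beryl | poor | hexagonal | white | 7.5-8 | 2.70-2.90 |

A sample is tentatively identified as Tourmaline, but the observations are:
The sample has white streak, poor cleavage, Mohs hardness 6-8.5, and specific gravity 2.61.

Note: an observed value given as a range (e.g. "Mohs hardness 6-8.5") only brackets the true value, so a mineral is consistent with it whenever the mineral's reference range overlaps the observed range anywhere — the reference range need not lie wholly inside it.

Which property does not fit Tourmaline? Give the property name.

White streak: Tourmaline has white streak — matches.
Poor cleavage: Tourmaline has cleavage poor — matches.
Mohs hardness 6-8.5: Tourmaline has hardness 7-7.5 — matches.
Specific gravity 2.61: Tourmaline has SG 3.00-3.20 — does not match.
Everything matches except the specific gravity.

specific gravity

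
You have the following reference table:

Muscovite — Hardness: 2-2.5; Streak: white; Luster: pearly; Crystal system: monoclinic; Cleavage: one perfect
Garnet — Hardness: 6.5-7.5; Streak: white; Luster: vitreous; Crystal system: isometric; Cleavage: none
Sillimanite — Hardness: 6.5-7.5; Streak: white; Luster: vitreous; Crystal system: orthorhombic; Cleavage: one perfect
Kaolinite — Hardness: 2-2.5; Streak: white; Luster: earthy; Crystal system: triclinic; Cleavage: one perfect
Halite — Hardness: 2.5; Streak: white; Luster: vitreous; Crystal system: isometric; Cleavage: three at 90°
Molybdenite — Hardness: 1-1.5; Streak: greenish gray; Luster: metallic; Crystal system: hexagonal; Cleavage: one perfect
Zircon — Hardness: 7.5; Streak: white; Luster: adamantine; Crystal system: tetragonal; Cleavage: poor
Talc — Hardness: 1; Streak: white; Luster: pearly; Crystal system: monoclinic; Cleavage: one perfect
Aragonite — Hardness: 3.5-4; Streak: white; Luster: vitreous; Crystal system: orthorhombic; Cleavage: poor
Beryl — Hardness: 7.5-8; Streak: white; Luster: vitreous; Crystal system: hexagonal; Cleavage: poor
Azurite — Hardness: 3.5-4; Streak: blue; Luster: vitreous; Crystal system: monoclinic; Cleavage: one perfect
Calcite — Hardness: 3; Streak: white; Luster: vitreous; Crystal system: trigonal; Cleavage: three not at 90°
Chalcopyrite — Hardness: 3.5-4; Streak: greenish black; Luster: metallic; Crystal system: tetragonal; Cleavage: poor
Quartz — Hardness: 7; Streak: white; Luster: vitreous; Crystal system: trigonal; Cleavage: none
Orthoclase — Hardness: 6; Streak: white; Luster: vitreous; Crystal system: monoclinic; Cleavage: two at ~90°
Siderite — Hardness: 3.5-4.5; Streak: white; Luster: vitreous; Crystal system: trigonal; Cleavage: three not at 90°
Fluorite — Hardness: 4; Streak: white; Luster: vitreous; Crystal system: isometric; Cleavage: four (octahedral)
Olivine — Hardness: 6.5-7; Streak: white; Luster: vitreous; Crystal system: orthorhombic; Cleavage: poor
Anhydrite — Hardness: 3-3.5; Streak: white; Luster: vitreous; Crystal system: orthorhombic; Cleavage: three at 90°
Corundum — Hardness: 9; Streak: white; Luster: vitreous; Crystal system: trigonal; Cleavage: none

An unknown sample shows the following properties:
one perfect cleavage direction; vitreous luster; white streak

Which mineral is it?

One perfect cleavage direction — only Muscovite, Sillimanite, Kaolinite, Molybdenite, Talc, Azurite remain.
Vitreous luster — narrows the field to Sillimanite, Azurite.
White streak excludes Azurite.
Sillimanite is the sole remaining match.

Sillimanite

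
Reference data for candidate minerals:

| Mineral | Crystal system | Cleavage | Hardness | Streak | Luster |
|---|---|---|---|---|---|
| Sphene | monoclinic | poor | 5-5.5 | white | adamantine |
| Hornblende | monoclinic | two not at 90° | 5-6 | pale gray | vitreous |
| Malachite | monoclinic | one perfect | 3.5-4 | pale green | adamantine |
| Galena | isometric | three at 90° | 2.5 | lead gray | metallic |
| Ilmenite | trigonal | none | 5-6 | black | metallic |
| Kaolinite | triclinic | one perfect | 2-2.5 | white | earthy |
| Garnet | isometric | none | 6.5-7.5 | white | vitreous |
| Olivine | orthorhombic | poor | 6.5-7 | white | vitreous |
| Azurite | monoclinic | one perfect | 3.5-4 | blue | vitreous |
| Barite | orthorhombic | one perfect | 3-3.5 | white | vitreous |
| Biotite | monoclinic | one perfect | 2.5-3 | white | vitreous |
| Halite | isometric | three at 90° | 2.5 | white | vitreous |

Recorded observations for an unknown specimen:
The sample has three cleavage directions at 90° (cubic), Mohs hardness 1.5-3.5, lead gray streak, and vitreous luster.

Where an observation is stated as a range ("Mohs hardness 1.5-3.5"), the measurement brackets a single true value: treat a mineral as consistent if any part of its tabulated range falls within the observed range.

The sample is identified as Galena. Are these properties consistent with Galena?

No

Three cleavage directions at 90° (cubic) — consistent with Galena (cleavage three at 90°).
Mohs hardness 1.5-3.5 — consistent with Galena (hardness 2.5).
Lead gray streak — consistent with Galena (lead gray streak).
Vitreous luster — Galena has metallic luster; inconsistent.
Luster alone is enough to reject Galena.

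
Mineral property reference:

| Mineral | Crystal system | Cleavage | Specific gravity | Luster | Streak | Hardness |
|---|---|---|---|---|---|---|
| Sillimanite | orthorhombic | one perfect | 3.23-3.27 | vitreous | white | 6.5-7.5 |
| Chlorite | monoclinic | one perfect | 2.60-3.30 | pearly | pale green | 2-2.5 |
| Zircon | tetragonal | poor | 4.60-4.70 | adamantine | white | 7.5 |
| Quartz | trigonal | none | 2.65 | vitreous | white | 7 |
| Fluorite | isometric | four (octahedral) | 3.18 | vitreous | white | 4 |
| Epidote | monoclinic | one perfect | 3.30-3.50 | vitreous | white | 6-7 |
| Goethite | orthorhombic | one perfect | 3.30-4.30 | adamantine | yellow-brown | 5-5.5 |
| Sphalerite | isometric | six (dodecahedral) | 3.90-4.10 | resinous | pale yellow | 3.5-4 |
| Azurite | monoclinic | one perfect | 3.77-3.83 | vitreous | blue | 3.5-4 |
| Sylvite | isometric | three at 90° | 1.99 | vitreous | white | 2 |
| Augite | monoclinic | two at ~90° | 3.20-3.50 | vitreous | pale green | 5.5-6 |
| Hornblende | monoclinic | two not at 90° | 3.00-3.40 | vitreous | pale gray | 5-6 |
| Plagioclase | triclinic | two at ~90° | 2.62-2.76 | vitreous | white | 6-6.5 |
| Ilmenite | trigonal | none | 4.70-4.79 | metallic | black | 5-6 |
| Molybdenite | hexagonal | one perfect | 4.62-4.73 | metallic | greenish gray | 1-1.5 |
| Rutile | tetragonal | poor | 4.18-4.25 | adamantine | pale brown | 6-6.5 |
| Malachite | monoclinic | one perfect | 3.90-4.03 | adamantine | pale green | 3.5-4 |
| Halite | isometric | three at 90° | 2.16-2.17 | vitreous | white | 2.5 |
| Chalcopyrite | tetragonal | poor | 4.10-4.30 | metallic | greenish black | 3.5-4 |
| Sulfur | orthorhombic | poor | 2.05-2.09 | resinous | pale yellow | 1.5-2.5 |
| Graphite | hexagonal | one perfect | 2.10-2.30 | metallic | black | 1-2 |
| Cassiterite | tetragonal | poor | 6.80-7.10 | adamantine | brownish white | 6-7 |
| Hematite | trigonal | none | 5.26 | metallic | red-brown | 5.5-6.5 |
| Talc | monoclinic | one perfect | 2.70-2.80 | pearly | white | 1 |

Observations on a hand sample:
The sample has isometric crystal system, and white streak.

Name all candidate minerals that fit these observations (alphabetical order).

Fluorite, Halite, Sylvite

Isometric crystal system: narrows the field to Fluorite, Sphalerite, Sylvite, Halite.
White streak eliminates Sphalerite.
Consistent with every observation: Fluorite, Halite, Sylvite.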